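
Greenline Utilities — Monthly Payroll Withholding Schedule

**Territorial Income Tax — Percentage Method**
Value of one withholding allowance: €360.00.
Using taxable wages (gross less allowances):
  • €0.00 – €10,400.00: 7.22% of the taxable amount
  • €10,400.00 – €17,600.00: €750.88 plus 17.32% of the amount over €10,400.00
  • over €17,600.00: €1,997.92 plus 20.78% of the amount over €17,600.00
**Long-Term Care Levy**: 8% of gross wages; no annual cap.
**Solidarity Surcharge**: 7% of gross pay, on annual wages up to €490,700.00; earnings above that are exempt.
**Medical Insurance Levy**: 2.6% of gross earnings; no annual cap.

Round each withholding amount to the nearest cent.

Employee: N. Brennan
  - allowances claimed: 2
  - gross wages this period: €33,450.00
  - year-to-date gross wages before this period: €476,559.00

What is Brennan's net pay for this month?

€23,772.50

Territorial Income Tax: taxable = €33,450.00 − 2×€360.00 = €32,730.00
  €1,997.92 + 20.78% × (€32,730.00 − €17,600.00) = €1,997.92 + 20.78% × €15,130.00 = €5,141.93
Long-Term Care Levy: 8% × €33,450.00 = €2,676.00
Solidarity Surcharge: cap €490,700.00 − YTD €476,559.00 = €14,141.00 subject; 7% × €14,141.00 = €989.87
Medical Insurance Levy: 2.6% × €33,450.00 = €869.70
Total withheld: €5,141.93 + €2,676.00 + €989.87 + €869.70 = €9,677.50
Net pay: €33,450.00 − €9,677.50 = €23,772.50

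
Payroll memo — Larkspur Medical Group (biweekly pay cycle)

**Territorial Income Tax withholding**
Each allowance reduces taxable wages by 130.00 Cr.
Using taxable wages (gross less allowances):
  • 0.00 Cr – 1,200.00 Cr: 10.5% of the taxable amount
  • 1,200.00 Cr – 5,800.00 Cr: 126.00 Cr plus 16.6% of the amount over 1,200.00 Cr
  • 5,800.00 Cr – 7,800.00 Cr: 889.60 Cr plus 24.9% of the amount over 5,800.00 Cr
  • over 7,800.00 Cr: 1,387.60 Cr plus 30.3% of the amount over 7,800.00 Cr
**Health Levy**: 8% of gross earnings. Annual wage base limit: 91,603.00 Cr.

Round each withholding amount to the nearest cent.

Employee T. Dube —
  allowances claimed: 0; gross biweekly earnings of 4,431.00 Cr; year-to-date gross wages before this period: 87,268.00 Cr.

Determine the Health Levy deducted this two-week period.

346.80 Cr

Health Levy: cap 91,603.00 Cr − YTD 87,268.00 Cr = 4,335.00 Cr subject; 8% × 4,335.00 Cr = 346.80 Cr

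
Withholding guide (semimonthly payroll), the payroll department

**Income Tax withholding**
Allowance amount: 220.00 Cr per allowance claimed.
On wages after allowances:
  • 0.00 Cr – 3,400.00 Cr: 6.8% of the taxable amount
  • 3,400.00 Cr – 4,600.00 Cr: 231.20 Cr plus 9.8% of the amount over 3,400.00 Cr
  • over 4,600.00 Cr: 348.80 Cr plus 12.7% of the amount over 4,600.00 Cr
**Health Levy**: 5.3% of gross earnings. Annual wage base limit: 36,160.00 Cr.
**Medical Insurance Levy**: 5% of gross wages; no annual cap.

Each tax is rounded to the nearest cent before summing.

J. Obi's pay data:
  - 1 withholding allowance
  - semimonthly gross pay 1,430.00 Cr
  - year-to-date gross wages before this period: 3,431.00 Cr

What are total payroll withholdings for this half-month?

Income Tax: taxable = 1,430.00 Cr − 1×220.00 Cr = 1,210.00 Cr
  6.8% × 1,210.00 Cr = 82.28 Cr
Health Levy: 5.3% × 1,430.00 Cr = 75.79 Cr
Medical Insurance Levy: 5% × 1,430.00 Cr = 71.50 Cr
Total: 82.28 Cr + 75.79 Cr + 71.50 Cr = 229.57 Cr

229.57 Cr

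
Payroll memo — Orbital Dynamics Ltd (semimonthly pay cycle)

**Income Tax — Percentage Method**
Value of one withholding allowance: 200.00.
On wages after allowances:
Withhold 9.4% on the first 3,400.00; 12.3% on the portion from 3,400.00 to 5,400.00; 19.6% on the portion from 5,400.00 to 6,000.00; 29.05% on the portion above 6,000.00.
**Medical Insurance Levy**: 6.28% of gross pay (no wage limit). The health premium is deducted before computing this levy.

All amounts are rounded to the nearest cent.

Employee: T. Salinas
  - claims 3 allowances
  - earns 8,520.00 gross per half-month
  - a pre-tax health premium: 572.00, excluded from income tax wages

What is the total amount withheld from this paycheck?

1,573.92

Income Tax: taxable = 8,520.00 − 572.00 − 3×200.00 = 7,348.00
  683.20 + 29.05% × (7,348.00 − 6,000.00) = 683.20 + 29.05% × 1,348.00 = 1,074.79
Medical Insurance Levy: 6.28% × 7,948.00 = 499.13
Total: 1,074.79 + 499.13 = 1,573.92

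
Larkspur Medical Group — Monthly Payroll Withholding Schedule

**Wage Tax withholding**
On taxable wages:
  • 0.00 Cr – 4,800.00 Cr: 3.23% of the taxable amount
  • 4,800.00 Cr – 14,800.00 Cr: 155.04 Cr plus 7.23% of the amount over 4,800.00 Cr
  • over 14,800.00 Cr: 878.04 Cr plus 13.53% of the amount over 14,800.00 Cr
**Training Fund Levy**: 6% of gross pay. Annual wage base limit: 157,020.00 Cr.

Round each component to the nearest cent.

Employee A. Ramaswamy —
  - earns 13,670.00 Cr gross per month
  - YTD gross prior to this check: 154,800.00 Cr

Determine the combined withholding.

Wage Tax: taxable = 13,670.00 Cr
  155.04 Cr + 7.23% × (13,670.00 Cr − 4,800.00 Cr) = 155.04 Cr + 7.23% × 8,870.00 Cr = 796.34 Cr
Training Fund Levy: cap 157,020.00 Cr − YTD 154,800.00 Cr = 2,220.00 Cr subject; 6% × 2,220.00 Cr = 133.20 Cr
Total: 796.34 Cr + 133.20 Cr = 929.54 Cr

929.54 Cr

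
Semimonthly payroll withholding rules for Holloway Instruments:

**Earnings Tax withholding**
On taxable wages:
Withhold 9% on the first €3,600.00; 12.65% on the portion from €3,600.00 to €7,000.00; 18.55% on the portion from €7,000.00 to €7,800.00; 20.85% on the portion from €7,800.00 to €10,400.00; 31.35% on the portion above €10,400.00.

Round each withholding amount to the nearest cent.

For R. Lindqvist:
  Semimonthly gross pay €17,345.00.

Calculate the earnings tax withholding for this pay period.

€3,621.86

Earnings Tax: taxable = €17,345.00
  €1,444.60 + 31.35% × (€17,345.00 − €10,400.00) = €1,444.60 + 31.35% × €6,945.00 = €3,621.86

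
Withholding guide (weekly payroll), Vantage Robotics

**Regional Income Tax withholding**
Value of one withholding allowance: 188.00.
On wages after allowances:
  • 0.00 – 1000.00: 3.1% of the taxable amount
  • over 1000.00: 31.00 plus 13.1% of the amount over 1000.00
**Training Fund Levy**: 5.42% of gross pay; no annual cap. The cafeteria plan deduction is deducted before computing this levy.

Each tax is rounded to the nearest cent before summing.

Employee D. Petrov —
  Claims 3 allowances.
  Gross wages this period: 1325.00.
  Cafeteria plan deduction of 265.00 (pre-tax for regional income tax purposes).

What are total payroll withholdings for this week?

72.83

Regional Income Tax: taxable = 1325.00 − 265.00 − 3×188.00 = 496.00
  3.1% × 496.00 = 15.38
Training Fund Levy: 5.42% × 1060.00 = 57.45
Total: 15.38 + 57.45 = 72.83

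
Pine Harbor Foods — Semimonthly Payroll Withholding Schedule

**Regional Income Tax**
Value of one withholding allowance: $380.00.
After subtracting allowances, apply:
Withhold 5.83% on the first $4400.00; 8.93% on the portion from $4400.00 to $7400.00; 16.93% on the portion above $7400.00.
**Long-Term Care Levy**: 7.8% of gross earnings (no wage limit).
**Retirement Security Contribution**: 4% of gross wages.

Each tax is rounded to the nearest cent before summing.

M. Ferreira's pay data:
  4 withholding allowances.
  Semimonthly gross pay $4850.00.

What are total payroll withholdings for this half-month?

Regional Income Tax: taxable = $4850.00 − 4×$380.00 = $3330.00
  5.83% × $3330.00 = $194.14
Long-Term Care Levy: 7.8% × $4850.00 = $378.30
Retirement Security Contribution: 4% × $4850.00 = $194.00
Total: $194.14 + $378.30 + $194.00 = $766.44

$766.44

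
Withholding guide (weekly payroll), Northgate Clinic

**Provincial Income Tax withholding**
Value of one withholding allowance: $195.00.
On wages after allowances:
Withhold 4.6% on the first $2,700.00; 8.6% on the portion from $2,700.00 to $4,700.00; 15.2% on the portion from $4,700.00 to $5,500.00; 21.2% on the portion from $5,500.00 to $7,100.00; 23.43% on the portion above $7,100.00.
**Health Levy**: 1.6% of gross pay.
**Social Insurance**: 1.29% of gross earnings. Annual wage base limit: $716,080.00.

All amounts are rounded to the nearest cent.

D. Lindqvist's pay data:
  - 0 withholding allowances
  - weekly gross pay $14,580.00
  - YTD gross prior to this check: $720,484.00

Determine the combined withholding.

$2,742.84

Provincial Income Tax: taxable = $14,580.00
  $757.00 + 23.43% × ($14,580.00 − $7,100.00) = $757.00 + 23.43% × $7,480.00 = $2,509.56
Health Levy: 1.6% × $14,580.00 = $233.28
Social Insurance: YTD $720,484.00 ≥ cap $716,080.00 → $0.00
Total: $2,509.56 + $233.28 + $0.00 = $2,742.84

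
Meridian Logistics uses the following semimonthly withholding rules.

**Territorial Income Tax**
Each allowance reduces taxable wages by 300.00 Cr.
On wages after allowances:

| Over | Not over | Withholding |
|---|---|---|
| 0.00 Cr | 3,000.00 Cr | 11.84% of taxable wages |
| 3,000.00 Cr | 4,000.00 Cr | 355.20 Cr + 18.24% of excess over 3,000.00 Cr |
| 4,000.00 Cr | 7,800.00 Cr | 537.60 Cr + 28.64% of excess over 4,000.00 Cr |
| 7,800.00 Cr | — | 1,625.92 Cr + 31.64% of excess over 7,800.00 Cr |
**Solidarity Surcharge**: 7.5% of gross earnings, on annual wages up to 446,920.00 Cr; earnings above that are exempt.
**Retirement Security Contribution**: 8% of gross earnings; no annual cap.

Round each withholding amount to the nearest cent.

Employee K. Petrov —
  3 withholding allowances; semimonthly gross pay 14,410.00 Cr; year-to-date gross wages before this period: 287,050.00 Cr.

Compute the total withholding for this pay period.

Territorial Income Tax: taxable = 14,410.00 Cr − 3×300.00 Cr = 13,510.00 Cr
  1,625.92 Cr + 31.64% × (13,510.00 Cr − 7,800.00 Cr) = 1,625.92 Cr + 31.64% × 5,710.00 Cr = 3,432.56 Cr
Solidarity Surcharge: 7.5% × 14,410.00 Cr = 1,080.75 Cr
Retirement Security Contribution: 8% × 14,410.00 Cr = 1,152.80 Cr
Total: 3,432.56 Cr + 1,080.75 Cr + 1,152.80 Cr = 5,666.11 Cr

5,666.11 Cr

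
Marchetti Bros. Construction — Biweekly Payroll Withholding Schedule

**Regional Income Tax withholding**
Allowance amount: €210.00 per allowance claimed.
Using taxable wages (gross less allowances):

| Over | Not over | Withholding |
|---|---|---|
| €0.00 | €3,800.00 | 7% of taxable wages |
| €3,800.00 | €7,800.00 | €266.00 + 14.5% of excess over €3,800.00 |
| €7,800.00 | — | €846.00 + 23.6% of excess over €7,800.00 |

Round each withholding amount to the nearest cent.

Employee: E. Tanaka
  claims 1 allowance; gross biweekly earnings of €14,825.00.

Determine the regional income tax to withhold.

€2,454.34

Regional Income Tax: taxable = €14,825.00 − 1×€210.00 = €14,615.00
  €846.00 + 23.6% × (€14,615.00 − €7,800.00) = €846.00 + 23.6% × €6,815.00 = €2,454.34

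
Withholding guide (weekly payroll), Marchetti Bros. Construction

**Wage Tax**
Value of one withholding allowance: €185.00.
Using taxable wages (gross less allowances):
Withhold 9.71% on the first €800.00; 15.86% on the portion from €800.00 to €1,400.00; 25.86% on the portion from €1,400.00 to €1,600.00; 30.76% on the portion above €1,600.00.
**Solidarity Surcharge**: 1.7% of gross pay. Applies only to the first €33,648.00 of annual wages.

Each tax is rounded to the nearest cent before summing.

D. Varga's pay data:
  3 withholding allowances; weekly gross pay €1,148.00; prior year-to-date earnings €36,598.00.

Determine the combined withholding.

Wage Tax: taxable = €1,148.00 − 3×€185.00 = €593.00
  9.71% × €593.00 = €57.58
Solidarity Surcharge: YTD €36,598.00 ≥ cap €33,648.00 → €0.00
Total: €57.58 + €0.00 = €57.58

€57.58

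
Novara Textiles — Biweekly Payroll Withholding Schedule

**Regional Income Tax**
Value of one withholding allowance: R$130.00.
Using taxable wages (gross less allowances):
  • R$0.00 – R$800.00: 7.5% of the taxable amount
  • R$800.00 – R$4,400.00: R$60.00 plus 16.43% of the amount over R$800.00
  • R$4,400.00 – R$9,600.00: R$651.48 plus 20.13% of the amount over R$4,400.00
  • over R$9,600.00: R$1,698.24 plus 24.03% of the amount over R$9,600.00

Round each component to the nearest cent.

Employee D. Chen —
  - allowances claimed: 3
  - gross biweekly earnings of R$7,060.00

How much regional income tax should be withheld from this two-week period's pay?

Regional Income Tax: taxable = R$7,060.00 − 3×R$130.00 = R$6,670.00
  R$651.48 + 20.13% × (R$6,670.00 − R$4,400.00) = R$651.48 + 20.13% × R$2,270.00 = R$1,108.43

R$1,108.43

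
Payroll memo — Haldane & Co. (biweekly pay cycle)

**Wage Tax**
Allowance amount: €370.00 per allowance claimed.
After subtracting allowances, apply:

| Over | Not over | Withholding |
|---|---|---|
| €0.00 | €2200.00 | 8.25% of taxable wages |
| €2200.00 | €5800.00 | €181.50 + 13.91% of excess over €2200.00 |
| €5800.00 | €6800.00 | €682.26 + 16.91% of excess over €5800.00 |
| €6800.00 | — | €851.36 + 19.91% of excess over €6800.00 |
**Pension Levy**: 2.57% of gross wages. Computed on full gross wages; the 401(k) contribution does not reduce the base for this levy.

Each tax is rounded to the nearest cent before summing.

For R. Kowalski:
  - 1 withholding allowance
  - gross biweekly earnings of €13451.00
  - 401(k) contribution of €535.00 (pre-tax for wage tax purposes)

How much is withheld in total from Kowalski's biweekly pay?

Wage Tax: taxable = €13451.00 − €535.00 − 1×€370.00 = €12546.00
  €851.36 + 19.91% × (€12546.00 − €6800.00) = €851.36 + 19.91% × €5746.00 = €1995.39
Pension Levy: 2.57% × €13451.00 = €345.69
Total: €1995.39 + €345.69 = €2341.08

€2341.08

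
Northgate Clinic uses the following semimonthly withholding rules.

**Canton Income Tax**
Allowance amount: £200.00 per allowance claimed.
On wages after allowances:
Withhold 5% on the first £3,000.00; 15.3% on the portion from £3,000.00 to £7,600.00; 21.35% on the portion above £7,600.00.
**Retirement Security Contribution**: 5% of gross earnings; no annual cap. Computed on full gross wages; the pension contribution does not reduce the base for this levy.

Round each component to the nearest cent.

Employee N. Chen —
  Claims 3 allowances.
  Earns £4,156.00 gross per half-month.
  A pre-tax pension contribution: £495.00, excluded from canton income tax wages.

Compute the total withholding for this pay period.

Canton Income Tax: taxable = £4,156.00 − £495.00 − 3×£200.00 = £3,061.00
  £150.00 + 15.3% × (£3,061.00 − £3,000.00) = £150.00 + 15.3% × £61.00 = £159.33
Retirement Security Contribution: 5% × £4,156.00 = £207.80
Total: £159.33 + £207.80 = £367.13

£367.13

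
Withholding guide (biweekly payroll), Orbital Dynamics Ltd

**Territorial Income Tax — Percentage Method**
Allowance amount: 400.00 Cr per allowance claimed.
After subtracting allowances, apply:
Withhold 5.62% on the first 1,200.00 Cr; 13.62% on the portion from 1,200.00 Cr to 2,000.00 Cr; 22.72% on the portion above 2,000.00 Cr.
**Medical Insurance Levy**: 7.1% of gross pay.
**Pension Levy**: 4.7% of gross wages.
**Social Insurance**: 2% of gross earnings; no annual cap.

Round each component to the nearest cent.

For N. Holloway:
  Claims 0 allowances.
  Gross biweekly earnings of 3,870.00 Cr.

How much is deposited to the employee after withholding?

2,734.68 Cr

Territorial Income Tax: taxable = 3,870.00 Cr
  176.40 Cr + 22.72% × (3,870.00 Cr − 2,000.00 Cr) = 176.40 Cr + 22.72% × 1,870.00 Cr = 601.26 Cr
Medical Insurance Levy: 7.1% × 3,870.00 Cr = 274.77 Cr
Pension Levy: 4.7% × 3,870.00 Cr = 181.89 Cr
Social Insurance: 2% × 3,870.00 Cr = 77.40 Cr
Total withheld: 601.26 Cr + 274.77 Cr + 181.89 Cr + 77.40 Cr = 1,135.32 Cr
Net pay: 3,870.00 Cr − 1,135.32 Cr = 2,734.68 Cr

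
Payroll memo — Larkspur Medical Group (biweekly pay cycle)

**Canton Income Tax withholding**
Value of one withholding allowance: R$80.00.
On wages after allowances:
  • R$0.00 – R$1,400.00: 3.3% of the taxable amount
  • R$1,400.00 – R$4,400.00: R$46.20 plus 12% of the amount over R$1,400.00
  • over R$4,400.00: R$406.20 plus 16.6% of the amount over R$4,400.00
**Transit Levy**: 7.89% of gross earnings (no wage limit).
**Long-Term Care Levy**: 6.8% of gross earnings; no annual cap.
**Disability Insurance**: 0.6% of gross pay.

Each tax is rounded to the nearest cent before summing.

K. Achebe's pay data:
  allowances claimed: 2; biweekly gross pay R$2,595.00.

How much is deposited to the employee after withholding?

R$2,027.82

Canton Income Tax: taxable = R$2,595.00 − 2×R$80.00 = R$2,435.00
  R$46.20 + 12% × (R$2,435.00 − R$1,400.00) = R$46.20 + 12% × R$1,035.00 = R$170.40
Transit Levy: 7.89% × R$2,595.00 = R$204.75
Long-Term Care Levy: 6.8% × R$2,595.00 = R$176.46
Disability Insurance: 0.6% × R$2,595.00 = R$15.57
Total withheld: R$170.40 + R$204.75 + R$176.46 + R$15.57 = R$567.18
Net pay: R$2,595.00 − R$567.18 = R$2,027.82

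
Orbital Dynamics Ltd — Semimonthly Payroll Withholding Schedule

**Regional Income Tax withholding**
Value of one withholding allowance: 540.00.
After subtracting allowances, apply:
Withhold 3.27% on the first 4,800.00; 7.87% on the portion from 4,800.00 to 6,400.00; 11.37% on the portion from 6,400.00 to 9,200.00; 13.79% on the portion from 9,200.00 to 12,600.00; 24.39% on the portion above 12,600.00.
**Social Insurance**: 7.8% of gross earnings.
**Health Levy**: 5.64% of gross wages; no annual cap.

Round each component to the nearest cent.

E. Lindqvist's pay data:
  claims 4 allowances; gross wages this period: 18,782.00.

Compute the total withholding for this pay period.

Regional Income Tax: taxable = 18,782.00 − 4×540.00 = 16,622.00
  1,070.10 + 24.39% × (16,622.00 − 12,600.00) = 1,070.10 + 24.39% × 4,022.00 = 2,051.07
Social Insurance: 7.8% × 18,782.00 = 1,465.00
Health Levy: 5.64% × 18,782.00 = 1,059.30
Total: 2,051.07 + 1,465.00 + 1,059.30 = 4,575.37

4,575.37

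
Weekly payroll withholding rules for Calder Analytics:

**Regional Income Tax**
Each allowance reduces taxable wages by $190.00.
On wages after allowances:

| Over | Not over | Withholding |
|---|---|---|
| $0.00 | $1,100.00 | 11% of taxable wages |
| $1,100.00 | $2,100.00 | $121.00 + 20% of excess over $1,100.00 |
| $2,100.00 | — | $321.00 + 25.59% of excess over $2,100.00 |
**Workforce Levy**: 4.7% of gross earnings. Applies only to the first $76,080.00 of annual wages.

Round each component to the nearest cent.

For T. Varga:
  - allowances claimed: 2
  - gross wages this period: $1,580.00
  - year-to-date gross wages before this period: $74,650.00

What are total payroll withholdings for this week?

Regional Income Tax: taxable = $1,580.00 − 2×$190.00 = $1,200.00
  $121.00 + 20% × ($1,200.00 − $1,100.00) = $121.00 + 20% × $100.00 = $141.00
Workforce Levy: cap $76,080.00 − YTD $74,650.00 = $1,430.00 subject; 4.7% × $1,430.00 = $67.21
Total: $141.00 + $67.21 = $208.21

$208.21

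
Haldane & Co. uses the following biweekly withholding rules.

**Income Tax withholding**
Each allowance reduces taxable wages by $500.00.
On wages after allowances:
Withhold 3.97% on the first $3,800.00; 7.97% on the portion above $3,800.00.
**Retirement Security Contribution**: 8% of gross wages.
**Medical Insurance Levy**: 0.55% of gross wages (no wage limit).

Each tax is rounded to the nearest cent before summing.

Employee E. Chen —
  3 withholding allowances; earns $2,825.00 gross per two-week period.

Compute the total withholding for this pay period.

$294.14

Income Tax: taxable = $2,825.00 − 3×$500.00 = $1,325.00
  3.97% × $1,325.00 = $52.60
Retirement Security Contribution: 8% × $2,825.00 = $226.00
Medical Insurance Levy: 0.55% × $2,825.00 = $15.54
Total: $52.60 + $226.00 + $15.54 = $294.14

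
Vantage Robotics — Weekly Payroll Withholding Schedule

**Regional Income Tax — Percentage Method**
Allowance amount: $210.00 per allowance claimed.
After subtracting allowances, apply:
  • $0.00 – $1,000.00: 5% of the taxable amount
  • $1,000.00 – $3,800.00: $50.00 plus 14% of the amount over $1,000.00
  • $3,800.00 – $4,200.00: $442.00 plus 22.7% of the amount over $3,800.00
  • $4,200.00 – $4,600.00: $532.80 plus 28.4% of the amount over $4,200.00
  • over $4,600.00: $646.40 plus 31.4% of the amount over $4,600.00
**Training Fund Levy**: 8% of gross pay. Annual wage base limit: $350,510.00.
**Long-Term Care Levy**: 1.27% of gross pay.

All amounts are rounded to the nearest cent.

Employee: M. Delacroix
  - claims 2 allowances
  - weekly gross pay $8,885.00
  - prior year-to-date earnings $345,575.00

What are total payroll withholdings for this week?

$2,367.65

Regional Income Tax: taxable = $8,885.00 − 2×$210.00 = $8,465.00
  $646.40 + 31.4% × ($8,465.00 − $4,600.00) = $646.40 + 31.4% × $3,865.00 = $1,860.01
Training Fund Levy: cap $350,510.00 − YTD $345,575.00 = $4,935.00 subject; 8% × $4,935.00 = $394.80
Long-Term Care Levy: 1.27% × $8,885.00 = $112.84
Total: $1,860.01 + $394.80 + $112.84 = $2,367.65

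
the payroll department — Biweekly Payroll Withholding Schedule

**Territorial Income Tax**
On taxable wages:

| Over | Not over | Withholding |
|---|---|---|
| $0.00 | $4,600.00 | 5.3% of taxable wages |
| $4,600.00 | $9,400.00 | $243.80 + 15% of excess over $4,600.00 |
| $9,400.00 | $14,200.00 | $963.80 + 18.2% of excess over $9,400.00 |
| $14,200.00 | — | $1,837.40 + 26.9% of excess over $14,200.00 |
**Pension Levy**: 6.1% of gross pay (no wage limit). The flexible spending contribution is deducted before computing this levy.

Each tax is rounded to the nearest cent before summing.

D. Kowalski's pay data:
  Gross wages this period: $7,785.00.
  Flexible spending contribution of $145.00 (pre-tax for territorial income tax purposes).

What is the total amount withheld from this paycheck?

Territorial Income Tax: taxable = $7,785.00 − $145.00 = $7,640.00
  $243.80 + 15% × ($7,640.00 − $4,600.00) = $243.80 + 15% × $3,040.00 = $699.80
Pension Levy: 6.1% × $7,640.00 = $466.04
Total: $699.80 + $466.04 = $1,165.84

$1,165.84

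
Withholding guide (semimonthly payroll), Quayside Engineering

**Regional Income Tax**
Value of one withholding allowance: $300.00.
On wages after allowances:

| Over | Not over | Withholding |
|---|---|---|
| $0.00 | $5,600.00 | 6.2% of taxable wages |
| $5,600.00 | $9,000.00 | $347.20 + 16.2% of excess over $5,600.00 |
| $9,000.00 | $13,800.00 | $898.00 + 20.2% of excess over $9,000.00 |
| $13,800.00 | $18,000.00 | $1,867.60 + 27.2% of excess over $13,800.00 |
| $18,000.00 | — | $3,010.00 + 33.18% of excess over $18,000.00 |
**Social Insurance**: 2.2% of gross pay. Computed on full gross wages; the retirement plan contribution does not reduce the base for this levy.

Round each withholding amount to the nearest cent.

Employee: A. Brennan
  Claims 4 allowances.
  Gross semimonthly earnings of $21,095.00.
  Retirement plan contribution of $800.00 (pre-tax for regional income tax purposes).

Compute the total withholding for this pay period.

Regional Income Tax: taxable = $21,095.00 − $800.00 − 4×$300.00 = $19,095.00
  $3,010.00 + 33.18% × ($19,095.00 − $18,000.00) = $3,010.00 + 33.18% × $1,095.00 = $3,373.32
Social Insurance: 2.2% × $21,095.00 = $464.09
Total: $3,373.32 + $464.09 = $3,837.41

$3,837.41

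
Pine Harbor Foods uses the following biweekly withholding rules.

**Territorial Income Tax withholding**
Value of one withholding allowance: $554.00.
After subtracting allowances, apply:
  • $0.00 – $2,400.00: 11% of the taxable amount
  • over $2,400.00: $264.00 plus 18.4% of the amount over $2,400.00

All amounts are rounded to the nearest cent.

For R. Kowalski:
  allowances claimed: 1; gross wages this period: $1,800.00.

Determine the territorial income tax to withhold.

$137.06

Territorial Income Tax: taxable = $1,800.00 − 1×$554.00 = $1,246.00
  11% × $1,246.00 = $137.06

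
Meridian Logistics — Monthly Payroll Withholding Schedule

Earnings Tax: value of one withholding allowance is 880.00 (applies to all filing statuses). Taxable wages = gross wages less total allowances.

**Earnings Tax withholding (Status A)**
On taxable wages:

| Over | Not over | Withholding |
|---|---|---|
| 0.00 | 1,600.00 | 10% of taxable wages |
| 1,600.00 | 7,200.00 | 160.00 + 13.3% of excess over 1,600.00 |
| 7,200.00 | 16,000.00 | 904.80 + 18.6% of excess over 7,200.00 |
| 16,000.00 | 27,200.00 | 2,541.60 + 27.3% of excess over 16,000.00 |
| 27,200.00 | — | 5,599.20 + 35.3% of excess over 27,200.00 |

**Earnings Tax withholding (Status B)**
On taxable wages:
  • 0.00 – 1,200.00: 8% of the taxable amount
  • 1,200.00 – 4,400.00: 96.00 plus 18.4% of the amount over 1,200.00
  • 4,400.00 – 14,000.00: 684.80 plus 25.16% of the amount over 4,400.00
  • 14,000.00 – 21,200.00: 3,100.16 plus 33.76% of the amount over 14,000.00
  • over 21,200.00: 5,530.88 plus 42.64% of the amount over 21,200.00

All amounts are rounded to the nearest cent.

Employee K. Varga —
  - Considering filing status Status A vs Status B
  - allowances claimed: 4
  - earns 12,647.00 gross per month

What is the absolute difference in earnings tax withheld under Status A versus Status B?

610.89

Earnings Tax (Status A): taxable = 12,647.00 − 4×880.00 = 9,127.00
  904.80 + 18.6% × (9,127.00 − 7,200.00) = 904.80 + 18.6% × 1,927.00 = 1,263.22
Earnings Tax (Status B): taxable = 12,647.00 − 4×880.00 = 9,127.00
  684.80 + 25.16% × (9,127.00 − 4,400.00) = 684.80 + 25.16% × 4,727.00 = 1,874.11
Difference: |1,263.22 − 1,874.11| = 610.89 (higher under Status B)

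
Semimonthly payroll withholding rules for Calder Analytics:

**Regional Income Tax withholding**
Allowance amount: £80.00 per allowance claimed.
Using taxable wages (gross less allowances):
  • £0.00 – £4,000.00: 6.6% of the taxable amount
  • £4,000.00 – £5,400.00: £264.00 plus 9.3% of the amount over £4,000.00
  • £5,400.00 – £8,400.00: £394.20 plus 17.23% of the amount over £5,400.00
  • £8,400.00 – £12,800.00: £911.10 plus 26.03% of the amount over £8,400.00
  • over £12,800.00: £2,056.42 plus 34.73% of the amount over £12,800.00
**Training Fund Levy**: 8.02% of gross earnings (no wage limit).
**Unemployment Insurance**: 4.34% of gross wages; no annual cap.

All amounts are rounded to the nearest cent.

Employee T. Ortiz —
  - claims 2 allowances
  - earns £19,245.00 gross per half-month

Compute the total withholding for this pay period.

Regional Income Tax: taxable = £19,245.00 − 2×£80.00 = £19,085.00
  £2,056.42 + 34.73% × (£19,085.00 − £12,800.00) = £2,056.42 + 34.73% × £6,285.00 = £4,239.20
Training Fund Levy: 8.02% × £19,245.00 = £1,543.45
Unemployment Insurance: 4.34% × £19,245.00 = £835.23
Total: £4,239.20 + £1,543.45 + £835.23 = £6,617.88

£6,617.88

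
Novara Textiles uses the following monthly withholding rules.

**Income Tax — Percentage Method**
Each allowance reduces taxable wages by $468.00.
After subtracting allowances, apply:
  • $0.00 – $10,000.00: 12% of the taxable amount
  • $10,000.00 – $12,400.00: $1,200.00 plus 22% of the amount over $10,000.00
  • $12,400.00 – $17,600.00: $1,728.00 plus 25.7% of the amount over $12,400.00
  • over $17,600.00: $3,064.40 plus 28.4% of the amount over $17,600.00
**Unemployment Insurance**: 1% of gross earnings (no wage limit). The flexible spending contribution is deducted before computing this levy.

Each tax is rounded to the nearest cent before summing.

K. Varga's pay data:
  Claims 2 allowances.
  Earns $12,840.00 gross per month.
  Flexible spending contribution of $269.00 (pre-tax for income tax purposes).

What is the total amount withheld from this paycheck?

$1,685.41

Income Tax: taxable = $12,840.00 − $269.00 − 2×$468.00 = $11,635.00
  $1,200.00 + 22% × ($11,635.00 − $10,000.00) = $1,200.00 + 22% × $1,635.00 = $1,559.70
Unemployment Insurance: 1% × $12,571.00 = $125.71
Total: $1,559.70 + $125.71 = $1,685.41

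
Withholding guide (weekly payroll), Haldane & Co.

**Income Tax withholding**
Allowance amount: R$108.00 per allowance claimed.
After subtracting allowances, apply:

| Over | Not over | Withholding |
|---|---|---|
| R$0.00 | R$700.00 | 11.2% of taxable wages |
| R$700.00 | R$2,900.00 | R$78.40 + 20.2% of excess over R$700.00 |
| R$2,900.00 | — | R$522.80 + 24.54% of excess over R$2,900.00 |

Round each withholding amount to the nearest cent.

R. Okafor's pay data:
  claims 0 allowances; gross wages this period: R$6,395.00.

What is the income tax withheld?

R$1,380.47

Income Tax: taxable = R$6,395.00
  R$522.80 + 24.54% × (R$6,395.00 − R$2,900.00) = R$522.80 + 24.54% × R$3,495.00 = R$1,380.47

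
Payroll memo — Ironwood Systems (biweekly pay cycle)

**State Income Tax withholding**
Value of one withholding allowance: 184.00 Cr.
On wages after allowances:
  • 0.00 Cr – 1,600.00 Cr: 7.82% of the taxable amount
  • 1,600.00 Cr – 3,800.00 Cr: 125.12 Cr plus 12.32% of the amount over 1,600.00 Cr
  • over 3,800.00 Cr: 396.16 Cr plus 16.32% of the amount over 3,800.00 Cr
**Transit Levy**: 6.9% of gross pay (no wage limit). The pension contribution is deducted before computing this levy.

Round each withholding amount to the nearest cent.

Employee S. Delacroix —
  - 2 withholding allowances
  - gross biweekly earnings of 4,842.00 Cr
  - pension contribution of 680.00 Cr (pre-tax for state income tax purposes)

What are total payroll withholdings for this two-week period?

682.60 Cr

State Income Tax: taxable = 4,842.00 Cr − 680.00 Cr − 2×184.00 Cr = 3,794.00 Cr
  125.12 Cr + 12.32% × (3,794.00 Cr − 1,600.00 Cr) = 125.12 Cr + 12.32% × 2,194.00 Cr = 395.42 Cr
Transit Levy: 6.9% × 4,162.00 Cr = 287.18 Cr
Total: 395.42 Cr + 287.18 Cr = 682.60 Cr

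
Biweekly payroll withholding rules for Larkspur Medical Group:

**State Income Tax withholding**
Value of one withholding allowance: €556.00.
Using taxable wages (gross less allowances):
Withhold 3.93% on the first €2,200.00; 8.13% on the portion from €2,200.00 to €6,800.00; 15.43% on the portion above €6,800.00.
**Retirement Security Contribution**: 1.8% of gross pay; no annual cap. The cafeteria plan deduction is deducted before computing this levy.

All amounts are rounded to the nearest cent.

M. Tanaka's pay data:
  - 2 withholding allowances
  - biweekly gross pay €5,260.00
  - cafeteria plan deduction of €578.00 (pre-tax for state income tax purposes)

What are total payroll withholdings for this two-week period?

€282.12

State Income Tax: taxable = €5,260.00 − €578.00 − 2×€556.00 = €3,570.00
  €86.46 + 8.13% × (€3,570.00 − €2,200.00) = €86.46 + 8.13% × €1,370.00 = €197.84
Retirement Security Contribution: 1.8% × €4,682.00 = €84.28
Total: €197.84 + €84.28 = €282.12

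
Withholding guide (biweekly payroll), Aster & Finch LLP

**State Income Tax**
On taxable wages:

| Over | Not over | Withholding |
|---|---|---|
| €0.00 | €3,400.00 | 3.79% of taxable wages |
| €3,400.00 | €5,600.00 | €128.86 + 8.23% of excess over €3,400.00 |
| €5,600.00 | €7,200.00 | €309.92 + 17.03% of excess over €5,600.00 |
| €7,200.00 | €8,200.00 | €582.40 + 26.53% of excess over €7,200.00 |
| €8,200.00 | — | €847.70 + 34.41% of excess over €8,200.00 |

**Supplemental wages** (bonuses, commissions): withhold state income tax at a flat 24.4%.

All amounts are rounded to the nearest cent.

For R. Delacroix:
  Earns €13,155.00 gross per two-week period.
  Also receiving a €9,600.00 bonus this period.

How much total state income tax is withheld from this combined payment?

State Income Tax: taxable = €13,155.00
  €847.70 + 34.41% × (€13,155.00 − €8,200.00) = €847.70 + 34.41% × €4,955.00 = €2,552.72
Supplemental (24.4% flat on bonus): 24.4% × €9,600.00 = €2,342.40
Total state income tax: €2,552.72 + €2,342.40 = €4,895.12

€4,895.12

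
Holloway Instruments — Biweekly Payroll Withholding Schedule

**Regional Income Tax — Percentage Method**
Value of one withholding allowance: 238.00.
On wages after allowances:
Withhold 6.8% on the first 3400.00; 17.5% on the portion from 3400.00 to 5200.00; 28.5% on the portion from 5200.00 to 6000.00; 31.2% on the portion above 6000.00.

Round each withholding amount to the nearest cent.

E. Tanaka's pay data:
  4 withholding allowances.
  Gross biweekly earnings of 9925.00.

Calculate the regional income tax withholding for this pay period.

1701.78

Regional Income Tax: taxable = 9925.00 − 4×238.00 = 8973.00
  774.20 + 31.2% × (8973.00 − 6000.00) = 774.20 + 31.2% × 2973.00 = 1701.78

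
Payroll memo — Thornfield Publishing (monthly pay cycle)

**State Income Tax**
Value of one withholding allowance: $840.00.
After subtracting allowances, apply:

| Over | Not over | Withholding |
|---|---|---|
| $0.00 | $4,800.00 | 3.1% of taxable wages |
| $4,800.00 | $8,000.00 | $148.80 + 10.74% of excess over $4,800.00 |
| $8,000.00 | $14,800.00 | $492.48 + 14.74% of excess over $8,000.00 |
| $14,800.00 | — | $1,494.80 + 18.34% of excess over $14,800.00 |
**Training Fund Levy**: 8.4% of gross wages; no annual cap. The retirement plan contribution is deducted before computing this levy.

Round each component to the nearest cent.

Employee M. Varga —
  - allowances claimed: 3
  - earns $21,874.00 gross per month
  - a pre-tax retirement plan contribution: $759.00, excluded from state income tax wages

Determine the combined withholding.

$3,964.46

State Income Tax: taxable = $21,874.00 − $759.00 − 3×$840.00 = $18,595.00
  $1,494.80 + 18.34% × ($18,595.00 − $14,800.00) = $1,494.80 + 18.34% × $3,795.00 = $2,190.80
Training Fund Levy: 8.4% × $21,115.00 = $1,773.66
Total: $2,190.80 + $1,773.66 = $3,964.46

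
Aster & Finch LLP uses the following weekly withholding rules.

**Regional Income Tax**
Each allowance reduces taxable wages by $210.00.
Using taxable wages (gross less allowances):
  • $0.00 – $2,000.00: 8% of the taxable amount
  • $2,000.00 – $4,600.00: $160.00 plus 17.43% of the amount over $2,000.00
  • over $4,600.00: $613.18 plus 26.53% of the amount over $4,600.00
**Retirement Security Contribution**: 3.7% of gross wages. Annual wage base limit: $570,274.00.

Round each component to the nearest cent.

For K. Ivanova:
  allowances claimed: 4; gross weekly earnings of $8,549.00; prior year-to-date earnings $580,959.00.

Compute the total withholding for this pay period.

$1,438.00

Regional Income Tax: taxable = $8,549.00 − 4×$210.00 = $7,709.00
  $613.18 + 26.53% × ($7,709.00 − $4,600.00) = $613.18 + 26.53% × $3,109.00 = $1,438.00
Retirement Security Contribution: YTD $580,959.00 ≥ cap $570,274.00 → $0.00
Total: $1,438.00 + $0.00 = $1,438.00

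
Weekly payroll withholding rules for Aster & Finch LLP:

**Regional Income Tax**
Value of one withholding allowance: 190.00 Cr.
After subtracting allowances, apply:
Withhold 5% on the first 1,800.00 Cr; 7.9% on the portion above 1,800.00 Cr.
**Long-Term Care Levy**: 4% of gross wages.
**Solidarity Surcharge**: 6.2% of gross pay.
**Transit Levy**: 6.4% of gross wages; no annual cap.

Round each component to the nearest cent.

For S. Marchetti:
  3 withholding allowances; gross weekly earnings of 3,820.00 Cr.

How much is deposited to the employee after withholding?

Regional Income Tax: taxable = 3,820.00 Cr − 3×190.00 Cr = 3,250.00 Cr
  90.00 Cr + 7.9% × (3,250.00 Cr − 1,800.00 Cr) = 90.00 Cr + 7.9% × 1,450.00 Cr = 204.55 Cr
Long-Term Care Levy: 4% × 3,820.00 Cr = 152.80 Cr
Solidarity Surcharge: 6.2% × 3,820.00 Cr = 236.84 Cr
Transit Levy: 6.4% × 3,820.00 Cr = 244.48 Cr
Total withheld: 204.55 Cr + 152.80 Cr + 236.84 Cr + 244.48 Cr = 838.67 Cr
Net pay: 3,820.00 Cr − 838.67 Cr = 2,981.33 Cr

2,981.33 Cr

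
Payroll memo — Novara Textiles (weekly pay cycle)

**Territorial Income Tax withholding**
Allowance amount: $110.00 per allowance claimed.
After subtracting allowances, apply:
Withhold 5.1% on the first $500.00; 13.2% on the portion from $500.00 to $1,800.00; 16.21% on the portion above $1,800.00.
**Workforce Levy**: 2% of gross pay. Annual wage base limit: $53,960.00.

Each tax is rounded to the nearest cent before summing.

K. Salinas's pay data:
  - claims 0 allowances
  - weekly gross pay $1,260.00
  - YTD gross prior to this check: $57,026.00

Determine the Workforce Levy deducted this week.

$0.00

Workforce Levy: YTD $57,026.00 ≥ cap $53,960.00 → $0.00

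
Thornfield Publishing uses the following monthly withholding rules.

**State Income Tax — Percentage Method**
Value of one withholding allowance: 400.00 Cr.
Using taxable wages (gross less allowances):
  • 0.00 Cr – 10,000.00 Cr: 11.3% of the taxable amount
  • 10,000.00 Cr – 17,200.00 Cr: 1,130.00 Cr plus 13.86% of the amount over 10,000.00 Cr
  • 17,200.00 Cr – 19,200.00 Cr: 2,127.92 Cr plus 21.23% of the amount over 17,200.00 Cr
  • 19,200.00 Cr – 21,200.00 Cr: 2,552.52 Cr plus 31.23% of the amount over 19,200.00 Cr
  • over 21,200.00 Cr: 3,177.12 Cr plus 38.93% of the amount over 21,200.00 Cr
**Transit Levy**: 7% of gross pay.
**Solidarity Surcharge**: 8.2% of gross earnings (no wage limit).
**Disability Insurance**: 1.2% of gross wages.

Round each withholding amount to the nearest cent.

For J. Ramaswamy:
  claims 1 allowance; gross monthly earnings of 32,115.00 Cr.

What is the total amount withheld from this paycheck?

12,537.47 Cr

State Income Tax: taxable = 32,115.00 Cr − 1×400.00 Cr = 31,715.00 Cr
  3,177.12 Cr + 38.93% × (31,715.00 Cr − 21,200.00 Cr) = 3,177.12 Cr + 38.93% × 10,515.00 Cr = 7,270.61 Cr
Transit Levy: 7% × 32,115.00 Cr = 2,248.05 Cr
Solidarity Surcharge: 8.2% × 32,115.00 Cr = 2,633.43 Cr
Disability Insurance: 1.2% × 32,115.00 Cr = 385.38 Cr
Total: 7,270.61 Cr + 2,248.05 Cr + 2,633.43 Cr + 385.38 Cr = 12,537.47 Cr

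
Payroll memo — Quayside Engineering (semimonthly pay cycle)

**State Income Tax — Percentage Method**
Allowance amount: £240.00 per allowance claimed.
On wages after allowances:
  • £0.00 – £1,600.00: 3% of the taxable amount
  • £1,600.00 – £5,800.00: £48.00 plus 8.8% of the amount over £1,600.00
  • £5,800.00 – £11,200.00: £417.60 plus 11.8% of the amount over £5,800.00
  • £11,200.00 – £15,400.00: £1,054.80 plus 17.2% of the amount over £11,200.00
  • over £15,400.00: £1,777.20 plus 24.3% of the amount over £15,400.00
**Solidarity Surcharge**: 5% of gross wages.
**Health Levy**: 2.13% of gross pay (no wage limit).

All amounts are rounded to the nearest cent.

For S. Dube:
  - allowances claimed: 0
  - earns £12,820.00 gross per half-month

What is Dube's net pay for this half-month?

£10,572.49

State Income Tax: taxable = £12,820.00
  £1,054.80 + 17.2% × (£12,820.00 − £11,200.00) = £1,054.80 + 17.2% × £1,620.00 = £1,333.44
Solidarity Surcharge: 5% × £12,820.00 = £641.00
Health Levy: 2.13% × £12,820.00 = £273.07
Total withheld: £1,333.44 + £641.00 + £273.07 = £2,247.51
Net pay: £12,820.00 − £2,247.51 = £10,572.49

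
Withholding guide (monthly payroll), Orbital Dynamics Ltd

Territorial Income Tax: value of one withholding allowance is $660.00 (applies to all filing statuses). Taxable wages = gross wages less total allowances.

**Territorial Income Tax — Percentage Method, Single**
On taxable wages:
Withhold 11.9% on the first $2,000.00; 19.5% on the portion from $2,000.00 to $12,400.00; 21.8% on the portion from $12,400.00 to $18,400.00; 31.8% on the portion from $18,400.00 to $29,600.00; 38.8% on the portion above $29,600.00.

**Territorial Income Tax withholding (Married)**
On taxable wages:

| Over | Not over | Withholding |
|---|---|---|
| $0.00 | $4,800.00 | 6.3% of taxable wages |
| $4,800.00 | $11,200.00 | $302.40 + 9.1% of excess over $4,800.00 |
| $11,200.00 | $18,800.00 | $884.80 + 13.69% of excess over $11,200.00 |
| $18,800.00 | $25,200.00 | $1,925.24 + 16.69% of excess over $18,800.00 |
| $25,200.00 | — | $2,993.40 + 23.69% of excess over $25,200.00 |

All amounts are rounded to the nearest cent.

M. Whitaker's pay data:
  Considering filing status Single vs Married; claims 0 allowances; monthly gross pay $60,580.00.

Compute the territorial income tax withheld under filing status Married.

$11,374.92

Territorial Income Tax (Married): taxable = $60,580.00
  $2,993.40 + 23.69% × ($60,580.00 − $25,200.00) = $2,993.40 + 23.69% × $35,380.00 = $11,374.92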